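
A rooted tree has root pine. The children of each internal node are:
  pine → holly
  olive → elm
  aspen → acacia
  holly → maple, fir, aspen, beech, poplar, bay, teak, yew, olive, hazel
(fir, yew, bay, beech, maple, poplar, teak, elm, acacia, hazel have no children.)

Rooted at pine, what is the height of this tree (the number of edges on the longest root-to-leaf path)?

elm sits deepest: pine–holly–olive–elm — 3 edges from the root.

3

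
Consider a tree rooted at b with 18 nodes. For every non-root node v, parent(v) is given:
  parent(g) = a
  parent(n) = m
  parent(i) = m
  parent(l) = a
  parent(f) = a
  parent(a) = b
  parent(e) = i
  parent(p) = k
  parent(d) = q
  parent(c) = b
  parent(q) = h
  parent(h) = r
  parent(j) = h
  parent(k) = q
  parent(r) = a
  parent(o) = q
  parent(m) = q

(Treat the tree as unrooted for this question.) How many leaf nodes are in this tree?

Exactly 10 nodes have a single neighbour: c, d, e, f, g, j, l, n, o, p.

10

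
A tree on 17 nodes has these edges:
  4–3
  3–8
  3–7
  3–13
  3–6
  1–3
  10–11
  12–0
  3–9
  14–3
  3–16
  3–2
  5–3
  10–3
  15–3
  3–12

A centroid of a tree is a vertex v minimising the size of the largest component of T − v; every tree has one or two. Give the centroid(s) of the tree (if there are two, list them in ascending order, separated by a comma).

Delete 3: the remaining components have sizes 2, 2, 1, 1, 1, 1, 1, 1, 1, 1, 1, 1, 1, 1. Max 2 ≤ 8, so 3 is a centroid.
Every other node leaves some component of size > 8, so the centroid is unique.

3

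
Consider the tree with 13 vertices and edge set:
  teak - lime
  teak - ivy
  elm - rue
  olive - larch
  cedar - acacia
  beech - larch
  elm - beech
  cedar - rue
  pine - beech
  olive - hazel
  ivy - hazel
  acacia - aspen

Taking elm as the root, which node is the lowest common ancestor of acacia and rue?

acacia's ancestor chain is acacia, cedar, rue, elm and rue's is rue, elm; they first meet at rue.

rue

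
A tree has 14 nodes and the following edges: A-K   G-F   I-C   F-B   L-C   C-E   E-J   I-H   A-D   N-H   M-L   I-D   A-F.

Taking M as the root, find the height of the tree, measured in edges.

G sits deepest: M-L-C-I-D-A-F-G — 7 edges from the root.

7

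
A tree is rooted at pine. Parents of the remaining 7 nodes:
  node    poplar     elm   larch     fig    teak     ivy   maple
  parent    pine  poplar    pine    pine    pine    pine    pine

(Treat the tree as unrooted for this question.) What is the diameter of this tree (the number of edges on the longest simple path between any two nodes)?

3

Starting from elm, a farthest node is ivy at distance 3.
One longest path: elm - poplar - pine - ivy.
So the diameter is 3.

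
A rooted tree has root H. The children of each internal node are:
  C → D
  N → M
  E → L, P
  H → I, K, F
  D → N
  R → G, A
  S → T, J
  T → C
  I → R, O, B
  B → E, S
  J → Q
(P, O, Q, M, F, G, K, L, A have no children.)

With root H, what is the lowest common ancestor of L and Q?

Ancestors of L (toward the root): L, E, B, I, H.
Ancestors of Q: Q, J, S, B, I, H.
The deepest node appearing in both lists is B.

B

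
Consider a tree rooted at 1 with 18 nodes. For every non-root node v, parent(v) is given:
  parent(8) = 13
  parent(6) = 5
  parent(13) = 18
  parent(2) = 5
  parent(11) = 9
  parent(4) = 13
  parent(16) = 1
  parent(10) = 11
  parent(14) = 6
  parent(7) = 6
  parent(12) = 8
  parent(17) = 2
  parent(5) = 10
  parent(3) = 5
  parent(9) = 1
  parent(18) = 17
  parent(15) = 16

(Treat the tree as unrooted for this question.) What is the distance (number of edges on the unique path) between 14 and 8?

14 – 6 – 5 – 2 – 17 – 18 – 13 – 8: 7 edges.

7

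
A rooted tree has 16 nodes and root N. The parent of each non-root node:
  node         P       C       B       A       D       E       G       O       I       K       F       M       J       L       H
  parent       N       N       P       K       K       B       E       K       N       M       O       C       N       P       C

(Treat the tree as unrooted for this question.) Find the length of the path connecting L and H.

Walking from L: L–P–N–C–H. Length 4.

4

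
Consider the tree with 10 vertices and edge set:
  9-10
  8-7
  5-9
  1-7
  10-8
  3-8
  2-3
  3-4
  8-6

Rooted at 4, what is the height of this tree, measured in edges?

The longest root-to-leaf path is 4-3-8-10-9-5 (5 edges).

5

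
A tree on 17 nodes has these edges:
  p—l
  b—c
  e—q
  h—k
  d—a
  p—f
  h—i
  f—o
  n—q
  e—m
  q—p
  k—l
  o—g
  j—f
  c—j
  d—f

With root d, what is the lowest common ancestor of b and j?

j

b's ancestor chain is b, c, j, f, d and j's is j, f, d; they first meet at j.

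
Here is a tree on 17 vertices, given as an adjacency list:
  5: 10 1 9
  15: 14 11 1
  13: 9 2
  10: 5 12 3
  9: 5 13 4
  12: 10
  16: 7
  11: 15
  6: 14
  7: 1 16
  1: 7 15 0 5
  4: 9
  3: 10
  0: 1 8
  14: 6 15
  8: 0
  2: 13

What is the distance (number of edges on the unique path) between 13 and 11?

5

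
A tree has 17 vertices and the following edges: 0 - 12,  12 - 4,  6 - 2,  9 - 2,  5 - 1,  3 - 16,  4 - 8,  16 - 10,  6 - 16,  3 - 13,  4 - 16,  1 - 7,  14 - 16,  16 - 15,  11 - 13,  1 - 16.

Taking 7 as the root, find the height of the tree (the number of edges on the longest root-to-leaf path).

11 sits deepest: 7–1–16–3–13–11 — 5 edges from the root.

5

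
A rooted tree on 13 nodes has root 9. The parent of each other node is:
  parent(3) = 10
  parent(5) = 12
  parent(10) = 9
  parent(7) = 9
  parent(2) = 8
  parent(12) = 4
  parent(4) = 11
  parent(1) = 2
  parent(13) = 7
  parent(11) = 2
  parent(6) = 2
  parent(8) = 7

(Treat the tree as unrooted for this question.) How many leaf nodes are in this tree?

Degree-1 nodes: 1, 3, 5, 6, 13 — 5 of them.

5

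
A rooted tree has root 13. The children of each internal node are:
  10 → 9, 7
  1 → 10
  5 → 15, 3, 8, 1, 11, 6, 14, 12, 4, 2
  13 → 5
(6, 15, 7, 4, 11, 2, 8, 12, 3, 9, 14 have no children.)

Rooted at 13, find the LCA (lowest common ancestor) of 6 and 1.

5

Ancestors of 6 (toward the root): 6, 5, 13.
Ancestors of 1: 1, 5, 13.
The deepest node appearing in both lists is 5.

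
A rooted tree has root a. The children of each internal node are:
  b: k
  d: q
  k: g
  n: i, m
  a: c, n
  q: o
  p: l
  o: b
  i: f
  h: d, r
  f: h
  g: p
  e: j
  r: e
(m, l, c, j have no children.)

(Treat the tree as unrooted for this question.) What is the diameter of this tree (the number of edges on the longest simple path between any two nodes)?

13

BFS from c reaches l last, at distance 13; BFS from l confirms no node is farther.
Path: c - a - n - i - f - h - d - q - o - b - k - g - p - l.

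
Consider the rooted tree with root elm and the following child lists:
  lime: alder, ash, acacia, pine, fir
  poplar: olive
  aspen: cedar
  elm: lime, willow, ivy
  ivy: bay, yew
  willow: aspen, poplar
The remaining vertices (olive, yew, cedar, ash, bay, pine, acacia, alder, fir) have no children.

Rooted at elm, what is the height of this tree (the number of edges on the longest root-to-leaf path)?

3

The longest root-to-leaf path is elm → willow → aspen → cedar (3 edges).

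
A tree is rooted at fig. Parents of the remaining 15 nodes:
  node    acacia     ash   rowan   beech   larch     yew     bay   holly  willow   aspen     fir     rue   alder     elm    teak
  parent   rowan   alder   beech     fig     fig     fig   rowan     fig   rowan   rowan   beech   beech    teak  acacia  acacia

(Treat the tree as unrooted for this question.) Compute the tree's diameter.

7

BFS from ash reaches larch last, at distance 7; BFS from larch confirms no node is farther.
Path: ash-alder-teak-acacia-rowan-beech-fig-larch.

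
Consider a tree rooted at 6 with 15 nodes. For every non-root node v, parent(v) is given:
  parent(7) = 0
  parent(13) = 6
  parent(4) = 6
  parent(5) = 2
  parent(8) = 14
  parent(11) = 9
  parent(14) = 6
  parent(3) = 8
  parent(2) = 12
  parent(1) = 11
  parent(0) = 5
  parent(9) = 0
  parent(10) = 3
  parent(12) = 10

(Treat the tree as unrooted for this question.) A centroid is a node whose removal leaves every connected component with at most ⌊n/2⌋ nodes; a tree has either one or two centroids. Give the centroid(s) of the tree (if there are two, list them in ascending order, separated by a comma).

12

Removing 12 splits the tree into components of sizes 7, 7; the largest is 7 ≤ ⌊15/2⌋ = 7.
Every other node leaves some component of size > 7, so the centroid is unique.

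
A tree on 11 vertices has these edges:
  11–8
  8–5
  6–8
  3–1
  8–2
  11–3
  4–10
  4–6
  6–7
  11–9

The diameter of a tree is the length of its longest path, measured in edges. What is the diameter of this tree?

6

BFS from 1 reaches 10 last, at distance 6; BFS from 10 confirms no node is farther.
Path: 1 - 3 - 11 - 8 - 6 - 4 - 10.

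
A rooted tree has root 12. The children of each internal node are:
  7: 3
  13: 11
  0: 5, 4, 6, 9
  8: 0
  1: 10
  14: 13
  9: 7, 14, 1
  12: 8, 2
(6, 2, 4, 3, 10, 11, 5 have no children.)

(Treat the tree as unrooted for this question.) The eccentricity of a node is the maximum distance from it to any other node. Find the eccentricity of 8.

5

Distances from 8 peak at 5, attained at 11.
8–0–9–14–13–11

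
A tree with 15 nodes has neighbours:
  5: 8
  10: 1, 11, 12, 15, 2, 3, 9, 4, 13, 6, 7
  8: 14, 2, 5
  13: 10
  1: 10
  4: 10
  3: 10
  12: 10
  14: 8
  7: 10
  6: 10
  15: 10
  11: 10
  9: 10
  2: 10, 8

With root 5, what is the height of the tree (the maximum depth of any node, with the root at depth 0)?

4

1 sits deepest: 5 – 8 – 2 – 10 – 1 — 4 edges from the root.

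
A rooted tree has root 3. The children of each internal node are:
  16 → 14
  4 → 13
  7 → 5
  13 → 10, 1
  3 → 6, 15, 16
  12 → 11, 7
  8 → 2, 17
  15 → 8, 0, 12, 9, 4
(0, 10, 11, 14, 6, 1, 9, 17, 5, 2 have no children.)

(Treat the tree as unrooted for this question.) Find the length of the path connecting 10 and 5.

The path is 10–13–4–15–12–7–5, which has 6 edges.

6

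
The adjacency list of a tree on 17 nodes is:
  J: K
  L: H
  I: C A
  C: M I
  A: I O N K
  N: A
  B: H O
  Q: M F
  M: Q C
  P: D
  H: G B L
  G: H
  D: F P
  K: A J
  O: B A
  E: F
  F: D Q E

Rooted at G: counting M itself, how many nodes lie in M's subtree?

6

The subtree rooted at M contains: M, Q, F, D, E, P — 6 nodes.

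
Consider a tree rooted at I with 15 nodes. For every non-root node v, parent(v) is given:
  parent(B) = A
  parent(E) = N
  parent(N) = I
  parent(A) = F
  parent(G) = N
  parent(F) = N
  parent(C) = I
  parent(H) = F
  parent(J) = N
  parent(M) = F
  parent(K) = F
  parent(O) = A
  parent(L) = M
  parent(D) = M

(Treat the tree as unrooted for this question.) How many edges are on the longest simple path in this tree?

5

A longest path is B – A – F – N – I – C, with 5 edges.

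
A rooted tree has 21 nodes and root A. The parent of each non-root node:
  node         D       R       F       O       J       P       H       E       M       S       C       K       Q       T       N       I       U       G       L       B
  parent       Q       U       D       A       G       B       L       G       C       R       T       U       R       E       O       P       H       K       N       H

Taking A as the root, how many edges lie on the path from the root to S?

7

A → O → N → L → H → U → R → S — 7 edges.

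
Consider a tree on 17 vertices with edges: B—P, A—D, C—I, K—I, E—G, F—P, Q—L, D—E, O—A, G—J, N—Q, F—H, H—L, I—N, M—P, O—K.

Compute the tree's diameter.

14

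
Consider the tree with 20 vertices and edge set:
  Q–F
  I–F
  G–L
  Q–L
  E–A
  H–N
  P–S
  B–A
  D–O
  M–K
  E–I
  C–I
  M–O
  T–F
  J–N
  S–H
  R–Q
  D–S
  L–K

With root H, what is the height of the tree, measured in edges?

A deepest node is B, reached by H – S – D – O – M – K – L – Q – F – I – E – A – B.
That path has 12 edges, so the height is 12.

12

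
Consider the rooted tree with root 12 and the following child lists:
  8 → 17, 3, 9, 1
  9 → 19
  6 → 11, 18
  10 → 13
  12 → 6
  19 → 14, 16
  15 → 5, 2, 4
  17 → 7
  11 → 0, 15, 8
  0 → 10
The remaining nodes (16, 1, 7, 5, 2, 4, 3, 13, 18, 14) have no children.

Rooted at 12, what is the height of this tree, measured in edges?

16 sits deepest: 12 – 6 – 11 – 8 – 9 – 19 – 16 — 6 edges from the root.

6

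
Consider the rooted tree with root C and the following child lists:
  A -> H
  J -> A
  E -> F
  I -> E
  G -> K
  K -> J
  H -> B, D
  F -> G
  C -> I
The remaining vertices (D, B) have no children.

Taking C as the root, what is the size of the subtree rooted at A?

A's subtree: {A, H, B, D}, size 4.

4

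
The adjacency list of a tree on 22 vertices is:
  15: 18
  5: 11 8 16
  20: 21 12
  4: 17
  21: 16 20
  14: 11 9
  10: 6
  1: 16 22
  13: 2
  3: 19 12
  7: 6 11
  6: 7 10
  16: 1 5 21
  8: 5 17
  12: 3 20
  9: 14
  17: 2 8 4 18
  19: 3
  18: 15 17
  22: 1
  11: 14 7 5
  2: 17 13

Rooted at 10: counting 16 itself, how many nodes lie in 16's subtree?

16's subtree: {16, 21, 1, 20, 22, 12, 3, 19}, size 8.

8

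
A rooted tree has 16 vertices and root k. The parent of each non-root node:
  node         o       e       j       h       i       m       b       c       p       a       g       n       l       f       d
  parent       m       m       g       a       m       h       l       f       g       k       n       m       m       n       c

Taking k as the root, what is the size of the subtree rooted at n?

7

The subtree rooted at n contains: n, f, g, c, p, j, d — 7 nodes.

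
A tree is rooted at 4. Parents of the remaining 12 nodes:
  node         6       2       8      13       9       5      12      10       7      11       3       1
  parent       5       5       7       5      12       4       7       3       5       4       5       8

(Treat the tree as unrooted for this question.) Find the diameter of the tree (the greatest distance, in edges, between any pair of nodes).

BFS from 11 reaches 1 last, at distance 5; BFS from 1 confirms no node is farther.
Path: 11-4-5-7-8-1.

5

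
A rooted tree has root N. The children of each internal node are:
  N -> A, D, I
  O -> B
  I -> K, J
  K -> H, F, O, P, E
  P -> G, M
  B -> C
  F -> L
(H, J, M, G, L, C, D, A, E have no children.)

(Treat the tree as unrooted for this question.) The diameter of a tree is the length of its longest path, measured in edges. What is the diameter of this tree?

BFS from D reaches C last, at distance 6; BFS from C confirms no node is farther.
Path: D-N-I-K-O-B-C.

6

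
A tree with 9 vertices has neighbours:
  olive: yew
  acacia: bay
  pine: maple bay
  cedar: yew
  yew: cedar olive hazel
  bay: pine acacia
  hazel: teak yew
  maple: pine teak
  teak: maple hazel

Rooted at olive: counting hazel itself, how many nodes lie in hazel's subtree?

6

hazel's subtree: {hazel, teak, maple, pine, bay, acacia}, size 6.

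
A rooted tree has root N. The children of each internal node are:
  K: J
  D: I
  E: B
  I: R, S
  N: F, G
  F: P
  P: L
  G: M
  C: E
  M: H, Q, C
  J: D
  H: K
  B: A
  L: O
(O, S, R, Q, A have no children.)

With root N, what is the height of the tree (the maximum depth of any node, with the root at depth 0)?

The longest root-to-leaf path is N – G – M – H – K – J – D – I – R (8 edges).

8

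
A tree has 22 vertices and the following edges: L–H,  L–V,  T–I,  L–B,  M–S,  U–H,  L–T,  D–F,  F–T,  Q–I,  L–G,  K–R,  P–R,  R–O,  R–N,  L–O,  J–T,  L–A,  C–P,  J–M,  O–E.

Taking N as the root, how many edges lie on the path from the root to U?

Path from N to U: N–R–O–L–H–U, which has 5 edges.

5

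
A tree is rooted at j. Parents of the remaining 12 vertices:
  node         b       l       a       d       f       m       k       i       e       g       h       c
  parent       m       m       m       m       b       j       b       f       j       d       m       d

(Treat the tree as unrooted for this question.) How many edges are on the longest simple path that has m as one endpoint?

The node farthest from m is i, via m–b–f–i — 3 edges.

3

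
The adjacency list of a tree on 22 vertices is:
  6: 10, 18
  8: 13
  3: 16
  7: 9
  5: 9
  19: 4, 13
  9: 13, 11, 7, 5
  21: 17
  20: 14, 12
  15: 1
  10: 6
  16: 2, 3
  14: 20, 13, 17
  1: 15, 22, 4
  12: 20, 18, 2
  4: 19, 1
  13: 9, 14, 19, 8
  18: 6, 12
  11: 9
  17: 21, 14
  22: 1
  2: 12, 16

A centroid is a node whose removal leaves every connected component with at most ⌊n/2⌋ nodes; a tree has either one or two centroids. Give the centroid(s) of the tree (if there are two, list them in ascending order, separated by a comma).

If 13 is removed the pieces have sizes 11, 5, 4, 1, all ≤ ⌊22/2⌋ = 11.
Its neighbour 14 also leaves a largest component of size 11, so both are centroids.

13, 14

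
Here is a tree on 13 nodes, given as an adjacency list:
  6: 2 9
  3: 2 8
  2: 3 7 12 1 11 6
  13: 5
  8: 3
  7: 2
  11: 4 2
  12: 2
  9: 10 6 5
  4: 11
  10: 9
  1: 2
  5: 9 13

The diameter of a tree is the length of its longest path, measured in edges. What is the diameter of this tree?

6

Starting from 13, a farthest node is 4 at distance 6.
One longest path: 13 – 5 – 9 – 6 – 2 – 11 – 4.
So the diameter is 6.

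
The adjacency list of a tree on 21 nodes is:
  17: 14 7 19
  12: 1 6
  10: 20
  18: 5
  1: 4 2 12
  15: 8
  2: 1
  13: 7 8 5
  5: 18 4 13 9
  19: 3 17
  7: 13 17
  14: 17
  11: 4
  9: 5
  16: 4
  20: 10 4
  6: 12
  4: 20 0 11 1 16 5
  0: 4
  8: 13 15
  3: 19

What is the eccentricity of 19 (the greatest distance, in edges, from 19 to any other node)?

A farthest node from 19 is 6.
The path 19-17-7-13-5-4-1-12-6 has 8 edges.

8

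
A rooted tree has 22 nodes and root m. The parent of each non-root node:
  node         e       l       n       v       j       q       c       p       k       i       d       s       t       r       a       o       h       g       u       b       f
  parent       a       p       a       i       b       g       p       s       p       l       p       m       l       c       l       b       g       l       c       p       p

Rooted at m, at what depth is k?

Climbing from k to the root: k – p – s – m. That's 3 steps.

3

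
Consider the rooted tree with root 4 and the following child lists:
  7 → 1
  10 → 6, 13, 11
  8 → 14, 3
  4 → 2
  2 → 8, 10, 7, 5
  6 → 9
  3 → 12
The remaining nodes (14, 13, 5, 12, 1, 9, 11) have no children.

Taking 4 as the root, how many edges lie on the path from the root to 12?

4

Climbing from 12 to the root: 12–3–8–2–4. That's 4 steps.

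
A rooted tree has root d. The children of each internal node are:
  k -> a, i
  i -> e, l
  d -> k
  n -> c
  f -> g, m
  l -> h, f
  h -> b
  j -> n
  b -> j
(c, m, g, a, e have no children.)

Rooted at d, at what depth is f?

Climbing from f to the root: f → l → i → k → d. That's 4 steps.

4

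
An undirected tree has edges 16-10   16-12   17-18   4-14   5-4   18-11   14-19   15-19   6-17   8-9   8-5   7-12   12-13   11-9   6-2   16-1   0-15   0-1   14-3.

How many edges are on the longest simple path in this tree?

16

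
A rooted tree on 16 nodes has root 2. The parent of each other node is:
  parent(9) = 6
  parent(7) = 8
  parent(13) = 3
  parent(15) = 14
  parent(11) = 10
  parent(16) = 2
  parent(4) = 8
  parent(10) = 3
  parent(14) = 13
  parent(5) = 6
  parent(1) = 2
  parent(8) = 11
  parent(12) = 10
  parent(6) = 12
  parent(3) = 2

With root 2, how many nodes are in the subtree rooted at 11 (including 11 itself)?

Descendants of 11 (including itself): 11, 8, 7, 4. That's 4.

4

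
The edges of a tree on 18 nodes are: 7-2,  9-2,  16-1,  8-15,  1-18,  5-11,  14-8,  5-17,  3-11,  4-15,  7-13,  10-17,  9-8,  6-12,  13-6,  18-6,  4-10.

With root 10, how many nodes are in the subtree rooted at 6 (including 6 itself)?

5

The subtree rooted at 6 contains: 6, 12, 18, 1, 16 — 5 nodes.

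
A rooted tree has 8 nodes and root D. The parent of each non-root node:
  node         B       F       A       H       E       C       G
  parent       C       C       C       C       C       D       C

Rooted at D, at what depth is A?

Climbing from A to the root: A → C → D. That's 2 steps.

2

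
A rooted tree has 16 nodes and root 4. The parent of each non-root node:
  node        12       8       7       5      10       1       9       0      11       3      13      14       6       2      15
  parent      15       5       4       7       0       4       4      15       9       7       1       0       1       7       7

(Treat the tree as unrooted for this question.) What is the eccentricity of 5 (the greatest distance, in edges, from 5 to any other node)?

4

The node farthest from 5 is 10 (13, 11, 6, 14 also at distance 4), via 5–7–15–0–10 — 4 edges.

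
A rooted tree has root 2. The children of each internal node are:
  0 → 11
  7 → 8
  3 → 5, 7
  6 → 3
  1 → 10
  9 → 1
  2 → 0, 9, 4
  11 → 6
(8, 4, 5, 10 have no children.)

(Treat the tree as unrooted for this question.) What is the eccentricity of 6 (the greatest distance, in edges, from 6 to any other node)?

The node farthest from 6 is 10, via 6-11-0-2-9-1-10 — 6 edges.

6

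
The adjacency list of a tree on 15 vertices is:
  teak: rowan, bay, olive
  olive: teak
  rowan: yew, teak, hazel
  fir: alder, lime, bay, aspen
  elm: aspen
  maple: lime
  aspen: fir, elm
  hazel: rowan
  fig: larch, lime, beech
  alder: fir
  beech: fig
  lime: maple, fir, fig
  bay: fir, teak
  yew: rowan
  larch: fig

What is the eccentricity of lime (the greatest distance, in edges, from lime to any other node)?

5

The node farthest from lime is hazel (yew also at distance 5), via lime–fir–bay–teak–rowan–hazel — 5 edges.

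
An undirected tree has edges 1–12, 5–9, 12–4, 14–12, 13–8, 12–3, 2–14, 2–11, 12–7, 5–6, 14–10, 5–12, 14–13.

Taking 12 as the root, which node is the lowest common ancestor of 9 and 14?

12

9's ancestor chain is 9, 5, 12 and 14's is 14, 12; they first meet at 12.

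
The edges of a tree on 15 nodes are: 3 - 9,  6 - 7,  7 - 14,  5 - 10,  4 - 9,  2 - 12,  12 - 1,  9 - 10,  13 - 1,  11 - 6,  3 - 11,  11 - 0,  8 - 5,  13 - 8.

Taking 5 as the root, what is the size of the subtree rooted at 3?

6

Descendants of 3 (including itself): 3, 11, 6, 0, 7, 14. That's 6.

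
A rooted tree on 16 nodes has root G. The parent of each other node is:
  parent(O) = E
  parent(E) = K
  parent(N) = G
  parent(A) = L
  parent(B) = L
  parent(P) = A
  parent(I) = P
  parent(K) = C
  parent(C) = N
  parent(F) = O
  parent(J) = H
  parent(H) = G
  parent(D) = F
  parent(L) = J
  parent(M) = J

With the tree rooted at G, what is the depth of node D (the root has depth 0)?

Path from G to D: G–N–C–K–E–O–F–D, which has 7 edges.

7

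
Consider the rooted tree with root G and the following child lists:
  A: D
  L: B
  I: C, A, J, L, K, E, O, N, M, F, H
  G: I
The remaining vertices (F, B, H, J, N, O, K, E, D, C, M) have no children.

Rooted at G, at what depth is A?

G – I – A — 2 edges.

2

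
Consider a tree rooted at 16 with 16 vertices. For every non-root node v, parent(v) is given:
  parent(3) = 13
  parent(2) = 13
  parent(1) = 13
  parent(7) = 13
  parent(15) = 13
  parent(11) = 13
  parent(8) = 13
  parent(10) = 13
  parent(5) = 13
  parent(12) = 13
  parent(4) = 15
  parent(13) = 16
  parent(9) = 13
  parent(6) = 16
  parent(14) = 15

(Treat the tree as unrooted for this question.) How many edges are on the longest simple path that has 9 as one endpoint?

3

The node farthest from 9 is 14 (4, 6 also at distance 3), via 9–13–15–14 — 3 edges.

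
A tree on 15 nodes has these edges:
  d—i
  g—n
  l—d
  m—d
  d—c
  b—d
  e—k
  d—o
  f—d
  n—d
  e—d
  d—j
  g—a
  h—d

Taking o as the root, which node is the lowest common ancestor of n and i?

d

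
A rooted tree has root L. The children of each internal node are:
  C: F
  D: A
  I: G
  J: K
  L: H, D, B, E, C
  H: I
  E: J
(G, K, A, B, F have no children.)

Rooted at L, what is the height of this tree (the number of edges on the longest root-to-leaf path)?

The longest root-to-leaf path is L – H – I – G (3 edges).

3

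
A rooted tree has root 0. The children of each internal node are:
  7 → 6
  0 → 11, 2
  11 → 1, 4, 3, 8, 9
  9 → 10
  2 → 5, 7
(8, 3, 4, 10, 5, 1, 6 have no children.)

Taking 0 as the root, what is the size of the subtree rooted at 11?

7

11's subtree: {11, 1, 8, 9, 4, 3, 10}, size 7.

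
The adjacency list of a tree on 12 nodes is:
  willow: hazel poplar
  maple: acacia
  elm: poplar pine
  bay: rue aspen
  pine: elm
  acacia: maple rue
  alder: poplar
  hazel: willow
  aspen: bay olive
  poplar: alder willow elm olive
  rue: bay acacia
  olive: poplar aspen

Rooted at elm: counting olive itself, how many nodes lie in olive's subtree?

olive's subtree: {olive, aspen, bay, rue, acacia, maple}, size 6.

6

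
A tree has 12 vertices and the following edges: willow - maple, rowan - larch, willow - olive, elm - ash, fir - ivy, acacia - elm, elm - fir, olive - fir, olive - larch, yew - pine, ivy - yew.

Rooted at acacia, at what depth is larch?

Climbing from larch to the root: larch – olive – fir – elm – acacia. That's 4 steps.

4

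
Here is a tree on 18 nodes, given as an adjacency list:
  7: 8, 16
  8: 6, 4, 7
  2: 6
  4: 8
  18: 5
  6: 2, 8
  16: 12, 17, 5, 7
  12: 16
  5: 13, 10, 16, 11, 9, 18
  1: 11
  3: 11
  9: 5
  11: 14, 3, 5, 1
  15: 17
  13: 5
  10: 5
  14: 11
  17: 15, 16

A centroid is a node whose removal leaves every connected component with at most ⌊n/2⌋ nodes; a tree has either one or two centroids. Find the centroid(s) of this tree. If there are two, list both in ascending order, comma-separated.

Delete 5: the remaining components have sizes 9, 4, 1, 1, 1, 1. Max 9 ≤ 9, so 5 is a centroid.
16 is adjacent to 5 and is also a centroid (the largest component after removing it is likewise 9).

5, 16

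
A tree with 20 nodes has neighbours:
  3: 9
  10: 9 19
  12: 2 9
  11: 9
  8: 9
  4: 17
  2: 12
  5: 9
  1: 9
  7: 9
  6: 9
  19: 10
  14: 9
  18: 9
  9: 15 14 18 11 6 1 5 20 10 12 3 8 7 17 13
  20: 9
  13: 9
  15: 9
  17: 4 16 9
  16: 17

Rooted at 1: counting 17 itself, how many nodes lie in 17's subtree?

Descendants of 17 (including itself): 17, 16, 4. That's 3.

3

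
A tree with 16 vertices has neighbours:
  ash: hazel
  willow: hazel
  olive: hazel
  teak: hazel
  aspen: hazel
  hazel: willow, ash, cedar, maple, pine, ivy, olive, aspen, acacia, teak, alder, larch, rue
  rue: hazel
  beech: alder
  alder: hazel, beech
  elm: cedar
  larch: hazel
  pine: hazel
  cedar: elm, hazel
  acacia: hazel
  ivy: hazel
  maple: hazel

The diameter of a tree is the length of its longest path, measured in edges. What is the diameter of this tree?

A longest path is elm-cedar-hazel-alder-beech, with 4 edges.

4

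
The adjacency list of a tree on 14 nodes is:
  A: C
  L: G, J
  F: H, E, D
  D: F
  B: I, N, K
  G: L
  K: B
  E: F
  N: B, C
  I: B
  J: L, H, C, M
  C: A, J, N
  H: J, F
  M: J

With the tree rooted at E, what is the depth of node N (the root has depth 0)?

5

E – F – H – J – C – N — 5 edges.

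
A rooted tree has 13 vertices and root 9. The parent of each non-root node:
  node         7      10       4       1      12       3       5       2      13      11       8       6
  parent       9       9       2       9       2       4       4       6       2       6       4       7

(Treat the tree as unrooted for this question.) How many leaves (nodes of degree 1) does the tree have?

8

The leaves are 1, 3, 5, 8, 10, 11, 12, 13.
That is 8 leaves.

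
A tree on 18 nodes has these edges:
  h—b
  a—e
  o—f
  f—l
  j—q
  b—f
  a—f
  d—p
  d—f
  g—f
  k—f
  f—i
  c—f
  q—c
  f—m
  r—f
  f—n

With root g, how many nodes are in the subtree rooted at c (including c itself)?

3

Descendants of c (including itself): c, q, j. That's 3.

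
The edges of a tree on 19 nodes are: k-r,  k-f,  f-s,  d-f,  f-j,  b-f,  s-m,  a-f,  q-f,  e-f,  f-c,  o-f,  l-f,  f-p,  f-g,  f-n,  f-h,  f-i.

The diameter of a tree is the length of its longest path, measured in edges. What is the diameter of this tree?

A longest path is r – k – f – s – m, with 4 edges.

4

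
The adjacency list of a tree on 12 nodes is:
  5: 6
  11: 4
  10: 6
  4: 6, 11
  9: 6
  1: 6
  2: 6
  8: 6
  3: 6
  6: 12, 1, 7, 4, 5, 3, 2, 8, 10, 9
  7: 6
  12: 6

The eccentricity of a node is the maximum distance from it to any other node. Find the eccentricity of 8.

3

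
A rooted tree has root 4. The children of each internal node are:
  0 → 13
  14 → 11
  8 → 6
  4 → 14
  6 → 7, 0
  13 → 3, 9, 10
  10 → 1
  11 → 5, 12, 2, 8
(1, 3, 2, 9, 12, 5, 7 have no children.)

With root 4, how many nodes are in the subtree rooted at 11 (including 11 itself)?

13

Descendants of 11 (including itself): 11, 8, 12, 5, 2, 6, 0, 7, 13, 9, 3, 10, 1. That's 13.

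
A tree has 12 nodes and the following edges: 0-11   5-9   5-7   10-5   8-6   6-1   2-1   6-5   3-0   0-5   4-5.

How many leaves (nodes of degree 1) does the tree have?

8

Degree-1 nodes: 2, 3, 4, 7, 8, 9, 10, 11 — 8 of them.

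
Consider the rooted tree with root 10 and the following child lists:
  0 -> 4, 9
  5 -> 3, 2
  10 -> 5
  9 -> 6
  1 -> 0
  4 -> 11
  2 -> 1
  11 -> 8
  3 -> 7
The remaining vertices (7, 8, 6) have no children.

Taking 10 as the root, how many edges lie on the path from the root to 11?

Path from 10 to 11: 10–5–2–1–0–4–11, which has 6 edges.

6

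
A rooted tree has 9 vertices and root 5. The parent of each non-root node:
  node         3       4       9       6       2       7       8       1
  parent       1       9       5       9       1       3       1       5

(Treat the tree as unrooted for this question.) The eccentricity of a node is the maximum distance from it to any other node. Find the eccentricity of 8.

4

A farthest node from 8 is 4 (6 also at distance 4).
The path 8–1–5–9–4 has 4 edges.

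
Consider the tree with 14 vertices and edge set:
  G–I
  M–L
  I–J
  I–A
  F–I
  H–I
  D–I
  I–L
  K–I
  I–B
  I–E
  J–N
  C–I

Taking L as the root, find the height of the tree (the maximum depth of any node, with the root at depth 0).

The longest root-to-leaf path is L – I – J – N (3 edges).

3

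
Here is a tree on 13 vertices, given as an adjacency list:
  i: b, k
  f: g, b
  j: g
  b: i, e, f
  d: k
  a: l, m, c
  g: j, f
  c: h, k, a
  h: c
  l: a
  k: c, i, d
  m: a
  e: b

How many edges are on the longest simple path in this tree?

8

Starting from j, a farthest node is m at distance 8.
One longest path: j-g-f-b-i-k-c-a-m.
So the diameter is 8.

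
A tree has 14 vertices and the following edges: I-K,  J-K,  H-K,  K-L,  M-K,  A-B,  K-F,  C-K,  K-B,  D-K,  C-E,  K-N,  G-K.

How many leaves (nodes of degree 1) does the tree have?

Exactly 11 nodes have a single neighbour: A, D, E, F, G, H, I, J, L, M, N.

11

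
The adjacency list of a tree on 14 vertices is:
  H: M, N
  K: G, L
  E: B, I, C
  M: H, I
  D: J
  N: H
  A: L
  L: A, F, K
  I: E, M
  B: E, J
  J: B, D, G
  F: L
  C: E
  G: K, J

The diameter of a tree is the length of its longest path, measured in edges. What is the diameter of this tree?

10

A longest path is N - H - M - I - E - B - J - G - K - L - F, with 10 edges.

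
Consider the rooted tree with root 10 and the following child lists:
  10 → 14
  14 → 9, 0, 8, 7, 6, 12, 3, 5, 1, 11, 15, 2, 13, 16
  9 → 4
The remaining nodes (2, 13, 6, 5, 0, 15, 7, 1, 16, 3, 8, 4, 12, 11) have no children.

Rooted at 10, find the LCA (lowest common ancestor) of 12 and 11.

14

Path 12→root: 12 14 10; path 11→root: 11 14 10.
First common node: 14.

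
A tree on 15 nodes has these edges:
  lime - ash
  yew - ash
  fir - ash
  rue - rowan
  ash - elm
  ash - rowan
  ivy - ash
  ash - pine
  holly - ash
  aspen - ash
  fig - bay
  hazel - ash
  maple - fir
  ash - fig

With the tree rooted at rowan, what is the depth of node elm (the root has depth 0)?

2

Path from rowan to elm: rowan → ash → elm, which has 2 edges.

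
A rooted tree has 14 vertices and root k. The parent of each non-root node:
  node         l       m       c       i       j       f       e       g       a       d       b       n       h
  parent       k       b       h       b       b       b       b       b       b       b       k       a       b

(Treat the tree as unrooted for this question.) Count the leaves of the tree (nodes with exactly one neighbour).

10

The leaves are c, d, e, f, g, i, j, l, m, n.
That is 10 leaves.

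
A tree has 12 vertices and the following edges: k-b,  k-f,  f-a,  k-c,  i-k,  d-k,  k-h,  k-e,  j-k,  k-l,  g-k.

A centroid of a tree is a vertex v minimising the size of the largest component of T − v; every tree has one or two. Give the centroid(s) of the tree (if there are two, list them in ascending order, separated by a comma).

k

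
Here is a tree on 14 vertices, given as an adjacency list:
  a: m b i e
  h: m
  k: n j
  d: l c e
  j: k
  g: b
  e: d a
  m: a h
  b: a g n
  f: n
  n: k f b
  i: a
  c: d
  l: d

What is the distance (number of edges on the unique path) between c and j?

7

Walking from c: c - d - e - a - b - n - k - j. Length 7.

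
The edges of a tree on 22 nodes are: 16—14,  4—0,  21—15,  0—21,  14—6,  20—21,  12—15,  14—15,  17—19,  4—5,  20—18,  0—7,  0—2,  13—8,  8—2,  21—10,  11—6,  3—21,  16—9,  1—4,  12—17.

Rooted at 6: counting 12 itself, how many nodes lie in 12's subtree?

Descendants of 12 (including itself): 12, 17, 19. That's 3.

3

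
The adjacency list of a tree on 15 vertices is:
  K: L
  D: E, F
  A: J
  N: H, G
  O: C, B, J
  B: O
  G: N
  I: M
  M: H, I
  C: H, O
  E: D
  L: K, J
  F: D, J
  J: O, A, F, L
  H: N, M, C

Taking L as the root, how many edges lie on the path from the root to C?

Path from L to C: L – J – O – C, which has 3 edges.

3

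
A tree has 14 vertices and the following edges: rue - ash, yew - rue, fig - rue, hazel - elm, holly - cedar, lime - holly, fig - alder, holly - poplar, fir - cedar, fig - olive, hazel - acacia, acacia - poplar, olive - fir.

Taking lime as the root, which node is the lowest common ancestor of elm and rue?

Ancestors of elm (toward the root): elm, hazel, acacia, poplar, holly, lime.
Ancestors of rue: rue, fig, olive, fir, cedar, holly, lime.
The deepest node appearing in both lists is holly.

holly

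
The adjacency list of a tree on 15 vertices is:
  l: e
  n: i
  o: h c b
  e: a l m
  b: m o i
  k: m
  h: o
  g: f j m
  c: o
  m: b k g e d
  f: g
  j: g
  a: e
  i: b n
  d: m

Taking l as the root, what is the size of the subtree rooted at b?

6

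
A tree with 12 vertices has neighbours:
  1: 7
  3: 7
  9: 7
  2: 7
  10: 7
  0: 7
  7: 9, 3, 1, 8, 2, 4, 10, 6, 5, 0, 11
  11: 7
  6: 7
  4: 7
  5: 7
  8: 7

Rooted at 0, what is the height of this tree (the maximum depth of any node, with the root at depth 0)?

2

A deepest node is 10, reached by 0 – 7 – 10.
That path has 2 edges, so the height is 2.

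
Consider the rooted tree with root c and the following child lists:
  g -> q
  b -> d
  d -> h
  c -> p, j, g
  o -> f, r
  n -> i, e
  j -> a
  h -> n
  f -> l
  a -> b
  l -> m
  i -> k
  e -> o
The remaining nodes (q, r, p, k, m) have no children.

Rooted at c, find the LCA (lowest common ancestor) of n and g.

c

Path n→root: n h d b a j c; path g→root: g c.
First common node: c.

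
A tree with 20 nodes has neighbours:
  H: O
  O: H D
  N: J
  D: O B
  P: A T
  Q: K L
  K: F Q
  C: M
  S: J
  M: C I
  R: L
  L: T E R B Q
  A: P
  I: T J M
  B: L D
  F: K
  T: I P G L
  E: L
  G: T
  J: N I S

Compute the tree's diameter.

Starting from H, a farthest node is N at distance 8.
One longest path: H - O - D - B - L - T - I - J - N.
So the diameter is 8.

8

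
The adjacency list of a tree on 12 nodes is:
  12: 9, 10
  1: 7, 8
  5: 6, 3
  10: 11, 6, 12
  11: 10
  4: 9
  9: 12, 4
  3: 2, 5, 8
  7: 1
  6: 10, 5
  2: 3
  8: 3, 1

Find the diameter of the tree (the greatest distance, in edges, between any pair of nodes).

9

A longest path is 7-1-8-3-5-6-10-12-9-4, with 9 edges.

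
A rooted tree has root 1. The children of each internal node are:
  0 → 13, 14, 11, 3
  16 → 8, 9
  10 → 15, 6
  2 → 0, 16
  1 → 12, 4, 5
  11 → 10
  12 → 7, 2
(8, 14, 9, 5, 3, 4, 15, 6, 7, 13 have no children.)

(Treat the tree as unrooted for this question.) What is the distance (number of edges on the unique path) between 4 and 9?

5

The path is 4–1–12–2–16–9, which has 5 edges.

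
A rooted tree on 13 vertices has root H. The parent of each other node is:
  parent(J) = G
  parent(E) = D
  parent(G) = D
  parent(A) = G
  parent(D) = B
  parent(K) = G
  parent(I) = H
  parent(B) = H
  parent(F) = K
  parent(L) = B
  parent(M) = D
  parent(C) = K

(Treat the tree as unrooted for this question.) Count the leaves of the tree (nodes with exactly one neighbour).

8

The leaves are A, C, E, F, I, J, L, M.
That is 8 leaves.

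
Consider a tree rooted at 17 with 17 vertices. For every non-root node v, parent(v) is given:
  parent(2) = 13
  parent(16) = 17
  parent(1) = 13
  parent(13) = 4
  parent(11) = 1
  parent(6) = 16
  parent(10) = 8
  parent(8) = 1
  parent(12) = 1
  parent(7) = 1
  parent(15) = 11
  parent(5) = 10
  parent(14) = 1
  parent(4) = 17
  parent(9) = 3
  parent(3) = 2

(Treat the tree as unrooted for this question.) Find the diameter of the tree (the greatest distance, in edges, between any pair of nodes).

8

BFS from 6 reaches 5 last, at distance 8; BFS from 5 confirms no node is farther.
Path: 6-16-17-4-13-1-8-10-5.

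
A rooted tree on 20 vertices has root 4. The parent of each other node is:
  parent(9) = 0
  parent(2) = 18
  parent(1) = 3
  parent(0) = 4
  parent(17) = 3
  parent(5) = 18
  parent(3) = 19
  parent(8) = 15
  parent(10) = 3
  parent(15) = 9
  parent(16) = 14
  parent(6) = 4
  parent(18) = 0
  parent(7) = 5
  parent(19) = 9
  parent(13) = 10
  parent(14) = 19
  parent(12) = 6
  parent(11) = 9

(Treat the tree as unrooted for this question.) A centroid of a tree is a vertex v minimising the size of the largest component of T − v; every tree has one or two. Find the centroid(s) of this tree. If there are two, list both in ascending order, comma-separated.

9

If 9 is removed the pieces have sizes 8, 8, 2, 1, all ≤ ⌊20/2⌋ = 10.
Every other node leaves some component of size > 10, so the centroid is unique.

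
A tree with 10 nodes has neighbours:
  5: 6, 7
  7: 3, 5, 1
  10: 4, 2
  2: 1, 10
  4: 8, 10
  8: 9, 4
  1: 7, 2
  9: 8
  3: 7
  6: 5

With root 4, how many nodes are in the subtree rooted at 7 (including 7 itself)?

4

7's subtree: {7, 3, 5, 6}, size 4.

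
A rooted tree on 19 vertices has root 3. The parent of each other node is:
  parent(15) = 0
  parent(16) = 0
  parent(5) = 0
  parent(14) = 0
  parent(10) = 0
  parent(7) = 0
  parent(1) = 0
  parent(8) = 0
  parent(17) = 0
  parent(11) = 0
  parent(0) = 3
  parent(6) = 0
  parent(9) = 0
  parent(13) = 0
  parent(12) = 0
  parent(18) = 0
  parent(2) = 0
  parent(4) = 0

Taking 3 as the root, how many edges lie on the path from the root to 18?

2

Climbing from 18 to the root: 18 → 0 → 3. That's 2 steps.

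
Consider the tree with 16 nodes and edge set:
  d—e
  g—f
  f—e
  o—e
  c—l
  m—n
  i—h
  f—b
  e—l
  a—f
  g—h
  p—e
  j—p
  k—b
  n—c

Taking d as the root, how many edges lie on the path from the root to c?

3

d → e → l → c — 3 edges.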